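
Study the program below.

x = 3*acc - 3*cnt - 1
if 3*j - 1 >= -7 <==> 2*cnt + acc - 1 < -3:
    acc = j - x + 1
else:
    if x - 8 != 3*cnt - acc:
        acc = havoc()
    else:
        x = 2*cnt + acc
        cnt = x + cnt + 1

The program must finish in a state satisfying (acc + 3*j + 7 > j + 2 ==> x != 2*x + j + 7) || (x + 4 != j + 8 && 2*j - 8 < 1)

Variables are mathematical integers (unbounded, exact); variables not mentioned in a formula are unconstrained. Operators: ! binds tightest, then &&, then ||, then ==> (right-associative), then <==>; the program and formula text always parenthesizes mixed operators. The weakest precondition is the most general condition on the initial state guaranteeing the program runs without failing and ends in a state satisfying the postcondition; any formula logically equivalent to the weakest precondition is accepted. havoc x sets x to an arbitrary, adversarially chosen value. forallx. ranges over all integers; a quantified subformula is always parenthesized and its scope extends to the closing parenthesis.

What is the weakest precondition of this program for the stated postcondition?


Working backward. After the program, the postcondition (acc + 3*j + 7 > j + 2 ==> x != 2*x + j + 7) || (x + 4 != j + 8 && 2*j - 8 < 1) must hold; in canonical form it is (acc + 2*j > -5 ==> j + x != -7) || (x != j + 4 && 2*j < 9).
Then branch requires (3*j > x - 6 ==> j + x != -7) || (x != j + 4 && 2*j < 9); else branch requires (acc + x != 3*cnt + 8 ==> (forall acc_1. ((acc_1 + 2*j > -5 ==> j + x != -7) || (x != j + 4 && 2*j < 9)))) && ((!(acc + x != 3*cnt + 8)) ==> ((acc + 2*j > -5 ==> acc + 2*cnt + j != -7) || (acc + 2*cnt != j + 4 && 2*j < 9))).
Before the if: ((3*j >= -6 <==> acc + 2*cnt < -2) ==> ((3*j > x - 6 ==> j + x != -7) || (x != j + 4 && 2*j < 9))) && ((!(3*j >= -6 <==> acc + 2*cnt < -2)) ==> ((acc + x != 3*cnt + 8 ==> (forall acc_1. ((acc_1 + 2*j > -5 ==> j + x != -7) || (x != j + 4 && 2*j < 9)))) && ((!(acc + x != 3*cnt + 8)) ==> ((acc + 2*j > -5 ==> acc + 2*cnt + j != -7) || (acc + 2*cnt != j + 4 && 2*j < 9)))))
Before x := 3*acc - 3*cnt - 1: ((3*j >= -6 <==> acc + 2*cnt < -2) ==> ((3*cnt + 3*j > 3*acc - 7 ==> 3*acc + j != 3*cnt - 6) || (3*acc != 3*cnt + j + 5 && 2*j < 9))) && ((!(3*j >= -6 <==> acc + 2*cnt < -2)) ==> ((4*acc != 6*cnt + 9 ==> (forall acc_1. ((acc_1 + 2*j > -5 ==> 3*acc + j != 3*cnt - 6) || (3*acc != 3*cnt + j + 5 && 2*j < 9)))) && ((!(4*acc != 6*cnt + 9)) ==> ((acc + 2*j > -5 ==> acc + 2*cnt + j != -7) || (acc + 2*cnt != j + 4 && 2*j < 9)))))
Answer: WP = ((3*j >= -6 <==> acc + 2*cnt < -2) ==> ((3*cnt + 3*j > 3*acc - 7 ==> 3*acc + j != 3*cnt - 6) || (3*acc != 3*cnt + j + 5 && 2*j < 9))) && ((!(3*j >= -6 <==> acc + 2*cnt < -2)) ==> ((4*acc != 6*cnt + 9 ==> (forall acc_1. ((acc_1 + 2*j > -5 ==> 3*acc + j != 3*cnt - 6) || (3*acc != 3*cnt + j + 5 && 2*j < 9)))) && ((!(4*acc != 6*cnt + 9)) ==> ((acc + 2*j > -5 ==> acc + 2*cnt + j != -7) || (acc + 2*cnt != j + 4 && 2*j < 9)))))


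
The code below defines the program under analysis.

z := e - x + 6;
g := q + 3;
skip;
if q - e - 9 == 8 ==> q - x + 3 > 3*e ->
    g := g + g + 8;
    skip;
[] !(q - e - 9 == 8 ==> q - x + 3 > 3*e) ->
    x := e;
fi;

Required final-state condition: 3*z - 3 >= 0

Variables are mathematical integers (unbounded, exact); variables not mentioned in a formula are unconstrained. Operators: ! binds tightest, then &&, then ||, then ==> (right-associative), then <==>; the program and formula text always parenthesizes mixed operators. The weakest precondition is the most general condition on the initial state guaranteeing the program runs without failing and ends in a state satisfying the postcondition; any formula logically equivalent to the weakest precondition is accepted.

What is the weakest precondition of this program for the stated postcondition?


Working backward. After the program, the postcondition 3*z - 3 >= 0 must hold; in canonical form it is 3*z >= 3.
Then branch requires 3*z >= 3; else branch requires 3*z >= 3.
Before the if: ((q == e + 17 ==> q > 3*e + x - 3) ==> 3*z >= 3) && ((!(q == e + 17 ==> q > 3*e + x - 3)) ==> 3*z >= 3)
Before skip: ((q == e + 17 ==> q > 3*e + x - 3) ==> 3*z >= 3) && ((!(q == e + 17 ==> q > 3*e + x - 3)) ==> 3*z >= 3)
Before g := q + 3: ((q == e + 17 ==> q > 3*e + x - 3) ==> 3*z >= 3) && ((!(q == e + 17 ==> q > 3*e + x - 3)) ==> 3*z >= 3)
Before z := e - x + 6: ((q == e + 17 ==> q > 3*e + x - 3) ==> 3*e >= 3*x - 15) && ((!(q == e + 17 ==> q > 3*e + x - 3)) ==> 3*e >= 3*x - 15)
Answer: WP = ((q == e + 17 ==> q > 3*e + x - 3) ==> 3*e >= 3*x - 15) && ((!(q == e + 17 ==> q > 3*e + x - 3)) ==> 3*e >= 3*x - 15)


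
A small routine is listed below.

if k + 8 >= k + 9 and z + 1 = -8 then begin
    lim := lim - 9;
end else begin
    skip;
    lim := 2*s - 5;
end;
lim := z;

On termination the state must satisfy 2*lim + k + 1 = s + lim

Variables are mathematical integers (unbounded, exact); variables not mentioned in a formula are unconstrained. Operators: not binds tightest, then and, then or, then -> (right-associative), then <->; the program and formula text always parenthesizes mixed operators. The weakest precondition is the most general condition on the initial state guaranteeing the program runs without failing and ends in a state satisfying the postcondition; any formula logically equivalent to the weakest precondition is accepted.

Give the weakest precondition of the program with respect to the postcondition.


Working backward. After the program, the postcondition 2*lim + k + 1 = s + lim must hold; in canonical form it is k + lim = s - 1.
Before lim := z: k + z = s - 1
Then branch requires k + z = s - 1; else branch requires k + z = s - 1.
Before the if: k + z = s - 1
Answer: WP = k + z = s - 1


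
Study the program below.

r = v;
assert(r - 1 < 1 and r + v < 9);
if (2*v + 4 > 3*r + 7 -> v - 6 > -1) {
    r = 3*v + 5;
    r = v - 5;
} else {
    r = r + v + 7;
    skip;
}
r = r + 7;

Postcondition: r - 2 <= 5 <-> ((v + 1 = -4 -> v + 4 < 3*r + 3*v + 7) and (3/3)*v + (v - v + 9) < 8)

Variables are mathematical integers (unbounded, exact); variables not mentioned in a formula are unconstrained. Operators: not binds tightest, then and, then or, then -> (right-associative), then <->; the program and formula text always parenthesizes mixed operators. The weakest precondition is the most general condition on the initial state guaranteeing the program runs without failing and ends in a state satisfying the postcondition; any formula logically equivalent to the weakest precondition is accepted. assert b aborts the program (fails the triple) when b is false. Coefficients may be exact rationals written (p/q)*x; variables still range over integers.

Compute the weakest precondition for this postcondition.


Working backward. After the program, the postcondition r - 2 <= 5 <-> ((v + 1 = -4 -> v + 4 < 3*r + 3*v + 7) and (3/3)*v + (v - v + 9) < 8) must hold; in canonical form it is r <= 7 <-> ((v = -5 -> 3*r + 2*v > -3) and v < -1).
Before r := r + 7: r <= 0 <-> ((v = -5 -> 3*r + 2*v > -24) and v < -1)
Then branch requires v <= 5 <-> ((v = -5 -> 5*v > -9) and v < -1); else branch requires r + v <= -7 <-> ((v = -5 -> 3*r + 5*v > -45) and v < -1).
Before the if: ((2*v > 3*r + 3 -> v > 5) -> (v <= 5 <-> ((v = -5 -> 5*v > -9) and v < -1))) and ((not (2*v > 3*r + 3 -> v > 5)) -> (r + v <= -7 <-> ((v = -5 -> 3*r + 5*v > -45) and v < -1)))
Before assert r - 1 < 1 and r + v < 9: r < 2 and r + v < 9 and ((2*v > 3*r + 3 -> v > 5) -> (v <= 5 <-> ((v = -5 -> 5*v > -9) and v < -1))) and ((not (2*v > 3*r + 3 -> v > 5)) -> (r + v <= -7 <-> ((v = -5 -> 3*r + 5*v > -45) and v < -1)))
Before r := v: v < 2 and 2*v < 9 and ((v < -3 -> v > 5) -> (v <= 5 <-> ((v = -5 -> 5*v > -9) and v < -1))) and ((not (v < -3 -> v > 5)) -> (2*v <= -7 <-> ((v = -5 -> 8*v > -45) and v < -1)))
Answer: WP = v < 2 and 2*v < 9 and ((v < -3 -> v > 5) -> (v <= 5 <-> ((v = -5 -> 5*v > -9) and v < -1))) and ((not (v < -3 -> v > 5)) -> (2*v <= -7 <-> ((v = -5 -> 8*v > -45) and v < -1)))


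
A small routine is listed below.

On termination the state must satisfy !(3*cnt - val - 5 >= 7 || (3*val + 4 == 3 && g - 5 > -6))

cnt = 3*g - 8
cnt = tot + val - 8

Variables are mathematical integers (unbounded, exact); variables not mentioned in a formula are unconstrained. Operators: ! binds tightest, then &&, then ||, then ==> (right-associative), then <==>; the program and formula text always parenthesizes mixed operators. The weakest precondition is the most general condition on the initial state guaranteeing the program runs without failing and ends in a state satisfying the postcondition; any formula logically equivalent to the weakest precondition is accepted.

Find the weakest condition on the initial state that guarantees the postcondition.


Working backward. After the program, the postcondition !(3*cnt - val - 5 >= 7 || (3*val + 4 == 3 && g - 5 > -6)) must hold; in canonical form it is !(3*cnt >= val + 12 || (3*val == -1 && g > -1)).
Before cnt := tot + val - 8: !(3*tot + 2*val >= 36 || (3*val == -1 && g > -1))
Before cnt := 3*g - 8: !(3*tot + 2*val >= 36 || (3*val == -1 && g > -1))
Answer: WP = !(3*tot + 2*val >= 36 || (3*val == -1 && g > -1))


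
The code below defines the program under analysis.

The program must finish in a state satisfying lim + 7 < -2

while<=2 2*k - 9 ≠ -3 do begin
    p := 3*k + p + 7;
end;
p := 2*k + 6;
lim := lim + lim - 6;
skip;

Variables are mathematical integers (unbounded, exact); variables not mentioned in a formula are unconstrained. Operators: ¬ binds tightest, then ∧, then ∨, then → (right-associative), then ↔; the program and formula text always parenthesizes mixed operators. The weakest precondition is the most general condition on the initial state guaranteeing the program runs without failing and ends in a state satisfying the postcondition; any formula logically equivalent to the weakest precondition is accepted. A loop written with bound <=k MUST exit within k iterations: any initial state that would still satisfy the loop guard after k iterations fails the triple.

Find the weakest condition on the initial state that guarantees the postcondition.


Working backward. After the program, the postcondition lim + 7 < -2 must hold; in canonical form it is lim < -9.
Before skip: lim < -9
Before lim := lim + lim - 6: 2*lim < -3
Before p := 2*k + 6: 2*lim < -3
Before the loop (bound <=2), unroll the exhaustion recursion (WP_0 = exit-now case; WP_j = one more guarded iteration, up to j = 2):
  WP_0: (¬(2*k ≠ 6)) ∧ 2*lim < -3
  WP_1: (2*k ≠ 6 → ((¬(2*k ≠ 6)) ∧ 2*lim < -3)) ∧ ((¬(2*k ≠ 6)) → 2*lim < -3)
  WP_2: (2*k ≠ 6 → ((2*k ≠ 6 → ((¬(2*k ≠ 6)) ∧ 2*lim < -3)) ∧ ((¬(2*k ≠ 6)) → 2*lim < -3))) ∧ ((¬(2*k ≠ 6)) → 2*lim < -3)
So before the loop: (2*k ≠ 6 → ((2*k ≠ 6 → ((¬(2*k ≠ 6)) ∧ 2*lim < -3)) ∧ ((¬(2*k ≠ 6)) → 2*lim < -3))) ∧ ((¬(2*k ≠ 6)) → 2*lim < -3)
Answer: WP = (2*k ≠ 6 → ((2*k ≠ 6 → ((¬(2*k ≠ 6)) ∧ 2*lim < -3)) ∧ ((¬(2*k ≠ 6)) → 2*lim < -3))) ∧ ((¬(2*k ≠ 6)) → 2*lim < -3)


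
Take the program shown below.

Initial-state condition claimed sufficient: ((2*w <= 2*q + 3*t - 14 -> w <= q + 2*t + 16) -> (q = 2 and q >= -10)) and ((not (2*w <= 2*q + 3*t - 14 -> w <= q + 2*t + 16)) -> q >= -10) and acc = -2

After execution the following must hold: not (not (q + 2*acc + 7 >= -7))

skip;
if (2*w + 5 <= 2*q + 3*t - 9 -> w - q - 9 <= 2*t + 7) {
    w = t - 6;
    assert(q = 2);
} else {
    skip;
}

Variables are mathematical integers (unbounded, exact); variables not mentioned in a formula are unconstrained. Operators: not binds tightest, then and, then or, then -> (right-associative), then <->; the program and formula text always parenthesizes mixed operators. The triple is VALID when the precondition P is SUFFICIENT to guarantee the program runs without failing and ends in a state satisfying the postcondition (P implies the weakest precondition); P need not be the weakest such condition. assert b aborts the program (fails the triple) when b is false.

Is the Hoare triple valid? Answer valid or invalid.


Working backward. After the program, the postcondition not (not (q + 2*acc + 7 >= -7)) must hold; in canonical form it is 2*acc + q >= -14.
Then branch requires q = 2 and 2*acc + q >= -14; else branch requires 2*acc + q >= -14.
Before the if: ((2*w <= 2*q + 3*t - 14 -> w <= q + 2*t + 16) -> (q = 2 and 2*acc + q >= -14)) and ((not (2*w <= 2*q + 3*t - 14 -> w <= q + 2*t + 16)) -> 2*acc + q >= -14)
Before skip: ((2*w <= 2*q + 3*t - 14 -> w <= q + 2*t + 16) -> (q = 2 and 2*acc + q >= -14)) and ((not (2*w <= 2*q + 3*t - 14 -> w <= q + 2*t + 16)) -> 2*acc + q >= -14)
The weakest precondition is ((2*w <= 2*q + 3*t - 14 -> w <= q + 2*t + 16) -> (q = 2 and 2*acc + q >= -14)) and ((not (2*w <= 2*q + 3*t - 14 -> w <= q + 2*t + 16)) -> 2*acc + q >= -14).
Check whether ((2*w <= 2*q + 3*t - 14 -> w <= q + 2*t + 16) -> (q = 2 and q >= -10)) and ((not (2*w <= 2*q + 3*t - 14 -> w <= q + 2*t + 16)) -> q >= -10) and acc = -2 implies it.
Every state satisfying the precondition satisfies the weakest precondition: the implication holds.
Answer: valid


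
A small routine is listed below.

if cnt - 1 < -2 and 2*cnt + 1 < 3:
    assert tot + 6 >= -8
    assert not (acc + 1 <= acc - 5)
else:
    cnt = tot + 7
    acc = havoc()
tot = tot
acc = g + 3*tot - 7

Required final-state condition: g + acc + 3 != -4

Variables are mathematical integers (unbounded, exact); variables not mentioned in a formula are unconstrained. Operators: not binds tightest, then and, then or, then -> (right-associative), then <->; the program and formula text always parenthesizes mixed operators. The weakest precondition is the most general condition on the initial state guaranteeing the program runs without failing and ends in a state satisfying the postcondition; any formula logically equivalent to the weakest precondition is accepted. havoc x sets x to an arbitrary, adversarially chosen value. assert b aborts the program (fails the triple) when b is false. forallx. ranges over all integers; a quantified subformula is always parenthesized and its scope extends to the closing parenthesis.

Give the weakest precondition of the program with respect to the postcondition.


Working backward. After the program, the postcondition g + acc + 3 != -4 must hold; in canonical form it is acc + g != -7.
Before acc := g + 3*tot - 7: 2*g + 3*tot != 0
Before tot := tot: 2*g + 3*tot != 0
Then branch requires tot >= -14 and 2*g + 3*tot != 0; else branch requires 2*g + 3*tot != 0.
Before the if: ((cnt < -1 and 2*cnt < 2) -> (tot >= -14 and 2*g + 3*tot != 0)) and ((not (cnt < -1 and 2*cnt < 2)) -> 2*g + 3*tot != 0)
Answer: WP = ((cnt < -1 and 2*cnt < 2) -> (tot >= -14 and 2*g + 3*tot != 0)) and ((not (cnt < -1 and 2*cnt < 2)) -> 2*g + 3*tot != 0)


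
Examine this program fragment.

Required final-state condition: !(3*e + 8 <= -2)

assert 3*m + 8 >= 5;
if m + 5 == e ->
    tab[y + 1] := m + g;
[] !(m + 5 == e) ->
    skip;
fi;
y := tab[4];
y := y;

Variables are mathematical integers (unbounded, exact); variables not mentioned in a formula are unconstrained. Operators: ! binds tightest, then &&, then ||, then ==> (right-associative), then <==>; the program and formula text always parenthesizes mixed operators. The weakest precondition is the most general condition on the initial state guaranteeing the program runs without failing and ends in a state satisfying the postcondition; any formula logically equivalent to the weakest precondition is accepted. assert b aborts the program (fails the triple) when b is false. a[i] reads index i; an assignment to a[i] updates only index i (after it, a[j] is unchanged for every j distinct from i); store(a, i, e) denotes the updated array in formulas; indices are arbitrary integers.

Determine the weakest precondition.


Working backward. After the program, the postcondition !(3*e + 8 <= -2) must hold; in canonical form it is !(3*e <= -10).
Before y := y: !(3*e <= -10)
Before y := tab[4]: !(3*e <= -10)
Then branch requires !(3*e <= -10); else branch requires !(3*e <= -10).
Before the if: (m == e - 5 ==> (!(3*e <= -10))) && ((!(m == e - 5)) ==> (!(3*e <= -10)))
Before assert 3*m + 8 >= 5: 3*m >= -3 && (m == e - 5 ==> (!(3*e <= -10))) && ((!(m == e - 5)) ==> (!(3*e <= -10)))
Answer: WP = 3*m >= -3 && (m == e - 5 ==> (!(3*e <= -10))) && ((!(m == e - 5)) ==> (!(3*e <= -10)))


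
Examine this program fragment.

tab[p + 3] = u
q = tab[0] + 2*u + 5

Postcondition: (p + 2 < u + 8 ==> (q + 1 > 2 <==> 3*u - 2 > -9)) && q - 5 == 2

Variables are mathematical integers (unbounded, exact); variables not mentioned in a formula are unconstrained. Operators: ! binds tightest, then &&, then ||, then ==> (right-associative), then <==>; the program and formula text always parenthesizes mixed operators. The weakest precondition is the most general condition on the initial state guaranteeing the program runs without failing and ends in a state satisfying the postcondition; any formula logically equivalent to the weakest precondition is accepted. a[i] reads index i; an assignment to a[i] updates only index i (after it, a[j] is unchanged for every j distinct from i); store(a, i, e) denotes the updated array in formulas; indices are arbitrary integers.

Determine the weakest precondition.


Working backward. After the program, the postcondition (p + 2 < u + 8 ==> (q + 1 > 2 <==> 3*u - 2 > -9)) && q - 5 == 2 must hold; in canonical form it is (p < u + 6 ==> (q > 1 <==> 3*u > -7)) && q == 7.
Before q := tab[0] + 2*u + 5: (p < u + 6 ==> (tab[0] + 2*u > -4 <==> 3*u > -7)) && tab[0] + 2*u == 2
Before tab[p + 3] := u: (p < u + 6 ==> (store(tab, p + 3, u)[0] + 2*u > -4 <==> 3*u > -7)) && store(tab, p + 3, u)[0] + 2*u == 2
Answer: WP = (p < u + 6 ==> (store(tab, p + 3, u)[0] + 2*u > -4 <==> 3*u > -7)) && store(tab, p + 3, u)[0] + 2*u == 2


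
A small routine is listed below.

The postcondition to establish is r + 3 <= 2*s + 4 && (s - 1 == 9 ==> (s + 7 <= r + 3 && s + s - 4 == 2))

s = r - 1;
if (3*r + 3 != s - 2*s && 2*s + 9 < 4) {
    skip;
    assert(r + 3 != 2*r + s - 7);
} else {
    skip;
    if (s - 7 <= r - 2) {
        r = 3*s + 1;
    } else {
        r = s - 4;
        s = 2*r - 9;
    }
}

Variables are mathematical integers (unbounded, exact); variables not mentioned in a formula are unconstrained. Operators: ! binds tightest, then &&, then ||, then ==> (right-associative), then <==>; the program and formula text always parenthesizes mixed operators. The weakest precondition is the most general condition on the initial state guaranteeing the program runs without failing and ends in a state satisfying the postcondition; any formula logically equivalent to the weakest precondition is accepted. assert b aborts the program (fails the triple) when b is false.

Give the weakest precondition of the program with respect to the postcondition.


Working backward. After the program, the postcondition r + 3 <= 2*s + 4 && (s - 1 == 9 ==> (s + 7 <= r + 3 && s + s - 4 == 2)) must hold; in canonical form it is r <= 2*s + 1 && (s == 10 ==> (s <= r - 4 && 2*s == 6)).
Then branch requires r + s != 10 && r <= 2*s + 1 && (s == 10 ==> (s <= r - 4 && 2*s == 6)); else branch requires (s <= r + 5 ==> (s <= 0 && (s == 10 ==> (2*s >= 3 && 2*s == 6)))) && ((!(s <= r + 5)) ==> (3*s >= 29 && (2*s == 27 ==> (s <= 9 && 4*s == 40)))).
Before the if: ((3*r + s != -3 && 2*s < -5) ==> (r + s != 10 && r <= 2*s + 1 && (s == 10 ==> (s <= r - 4 && 2*s == 6)))) && ((!(3*r + s != -3 && 2*s < -5)) ==> ((s <= r + 5 ==> (s <= 0 && (s == 10 ==> (2*s >= 3 && 2*s == 6)))) && ((!(s <= r + 5)) ==> (3*s >= 29 && (2*s == 27 ==> (s <= 9 && 4*s == 40))))))
Before s := r - 1: ((4*r != -2 && 2*r < -3) ==> (2*r != 11 && r >= 1 && (!(r == 11)))) && ((!(4*r != -2 && 2*r < -3)) ==> (r <= 1 && (r == 11 ==> (2*r >= 5 && 2*r == 8))))
Answer: WP = ((4*r != -2 && 2*r < -3) ==> (2*r != 11 && r >= 1 && (!(r == 11)))) && ((!(4*r != -2 && 2*r < -3)) ==> (r <= 1 && (r == 11 ==> (2*r >= 5 && 2*r == 8))))


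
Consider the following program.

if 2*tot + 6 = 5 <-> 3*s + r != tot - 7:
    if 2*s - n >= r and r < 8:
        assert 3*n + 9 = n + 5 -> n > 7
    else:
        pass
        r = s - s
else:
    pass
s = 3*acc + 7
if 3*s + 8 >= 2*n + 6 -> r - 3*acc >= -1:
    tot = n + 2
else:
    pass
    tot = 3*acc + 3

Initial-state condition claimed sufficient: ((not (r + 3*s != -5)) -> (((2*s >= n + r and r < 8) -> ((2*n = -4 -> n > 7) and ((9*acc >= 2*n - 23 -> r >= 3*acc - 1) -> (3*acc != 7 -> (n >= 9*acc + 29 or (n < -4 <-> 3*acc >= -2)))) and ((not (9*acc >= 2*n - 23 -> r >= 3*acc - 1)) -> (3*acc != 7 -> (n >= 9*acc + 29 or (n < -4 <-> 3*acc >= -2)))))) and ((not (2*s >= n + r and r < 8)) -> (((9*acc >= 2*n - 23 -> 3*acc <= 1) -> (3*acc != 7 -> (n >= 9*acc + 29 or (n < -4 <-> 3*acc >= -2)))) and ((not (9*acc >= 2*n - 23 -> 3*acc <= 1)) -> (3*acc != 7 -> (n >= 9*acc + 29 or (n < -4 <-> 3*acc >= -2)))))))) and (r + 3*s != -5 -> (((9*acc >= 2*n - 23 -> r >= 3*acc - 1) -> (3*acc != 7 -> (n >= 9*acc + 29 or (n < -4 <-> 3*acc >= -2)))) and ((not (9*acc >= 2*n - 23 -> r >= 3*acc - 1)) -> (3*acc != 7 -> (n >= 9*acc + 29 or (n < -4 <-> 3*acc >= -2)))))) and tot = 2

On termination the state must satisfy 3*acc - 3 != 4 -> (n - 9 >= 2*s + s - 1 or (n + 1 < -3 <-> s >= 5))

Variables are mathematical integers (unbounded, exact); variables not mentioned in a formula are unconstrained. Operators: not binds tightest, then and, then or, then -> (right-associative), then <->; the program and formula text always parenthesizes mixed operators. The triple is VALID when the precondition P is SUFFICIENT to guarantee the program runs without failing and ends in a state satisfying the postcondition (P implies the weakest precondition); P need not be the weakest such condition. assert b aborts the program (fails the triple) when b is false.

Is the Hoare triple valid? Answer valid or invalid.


Working backward. After the program, the postcondition 3*acc - 3 != 4 -> (n - 9 >= 2*s + s - 1 or (n + 1 < -3 <-> s >= 5)) must hold; in canonical form it is 3*acc != 7 -> (n >= 3*s + 8 or (n < -4 <-> s >= 5)).
Then branch requires 3*acc != 7 -> (n >= 3*s + 8 or (n < -4 <-> s >= 5)); else branch requires 3*acc != 7 -> (n >= 3*s + 8 or (n < -4 <-> s >= 5)).
Before the if: ((3*s >= 2*n - 2 -> r >= 3*acc - 1) -> (3*acc != 7 -> (n >= 3*s + 8 or (n < -4 <-> s >= 5)))) and ((not (3*s >= 2*n - 2 -> r >= 3*acc - 1)) -> (3*acc != 7 -> (n >= 3*s + 8 or (n < -4 <-> s >= 5))))
Before s := 3*acc + 7: ((9*acc >= 2*n - 23 -> r >= 3*acc - 1) -> (3*acc != 7 -> (n >= 9*acc + 29 or (n < -4 <-> 3*acc >= -2)))) and ((not (9*acc >= 2*n - 23 -> r >= 3*acc - 1)) -> (3*acc != 7 -> (n >= 9*acc + 29 or (n < -4 <-> 3*acc >= -2))))
Then branch requires ((2*s >= n + r and r < 8) -> ((2*n = -4 -> n > 7) and ((9*acc >= 2*n - 23 -> r >= 3*acc - 1) -> (3*acc != 7 -> (n >= 9*acc + 29 or (n < -4 <-> 3*acc >= -2)))) and ((not (9*acc >= 2*n - 23 -> r >= 3*acc - 1)) -> (3*acc != 7 -> (n >= 9*acc + 29 or (n < -4 <-> 3*acc >= -2)))))) and ((not (2*s >= n + r and r < 8)) -> (((9*acc >= 2*n - 23 -> 3*acc <= 1) -> (3*acc != 7 -> (n >= 9*acc + 29 or (n < -4 <-> 3*acc >= -2)))) and ((not (9*acc >= 2*n - 23 -> 3*acc <= 1)) -> (3*acc != 7 -> (n >= 9*acc + 29 or (n < -4 <-> 3*acc >= -2)))))); else branch requires ((9*acc >= 2*n - 23 -> r >= 3*acc - 1) -> (3*acc != 7 -> (n >= 9*acc + 29 or (n < -4 <-> 3*acc >= -2)))) and ((not (9*acc >= 2*n - 23 -> r >= 3*acc - 1)) -> (3*acc != 7 -> (n >= 9*acc + 29 or (n < -4 <-> 3*acc >= -2)))).
Before the if: ((2*tot = -1 <-> r + 3*s != tot - 7) -> (((2*s >= n + r and r < 8) -> ((2*n = -4 -> n > 7) and ((9*acc >= 2*n - 23 -> r >= 3*acc - 1) -> (3*acc != 7 -> (n >= 9*acc + 29 or (n < -4 <-> 3*acc >= -2)))) and ((not (9*acc >= 2*n - 23 -> r >= 3*acc - 1)) -> (3*acc != 7 -> (n >= 9*acc + 29 or (n < -4 <-> 3*acc >= -2)))))) and ((not (2*s >= n + r and r < 8)) -> (((9*acc >= 2*n - 23 -> 3*acc <= 1) -> (3*acc != 7 -> (n >= 9*acc + 29 or (n < -4 <-> 3*acc >= -2)))) and ((not (9*acc >= 2*n - 23 -> 3*acc <= 1)) -> (3*acc != 7 -> (n >= 9*acc + 29 or (n < -4 <-> 3*acc >= -2)))))))) and ((not (2*tot = -1 <-> r + 3*s != tot - 7)) -> (((9*acc >= 2*n - 23 -> r >= 3*acc - 1) -> (3*acc != 7 -> (n >= 9*acc + 29 or (n < -4 <-> 3*acc >= -2)))) and ((not (9*acc >= 2*n - 23 -> r >= 3*acc - 1)) -> (3*acc != 7 -> (n >= 9*acc + 29 or (n < -4 <-> 3*acc >= -2))))))
The weakest precondition is ((2*tot = -1 <-> r + 3*s != tot - 7) -> (((2*s >= n + r and r < 8) -> ((2*n = -4 -> n > 7) and ((9*acc >= 2*n - 23 -> r >= 3*acc - 1) -> (3*acc != 7 -> (n >= 9*acc + 29 or (n < -4 <-> 3*acc >= -2)))) and ((not (9*acc >= 2*n - 23 -> r >= 3*acc - 1)) -> (3*acc != 7 -> (n >= 9*acc + 29 or (n < -4 <-> 3*acc >= -2)))))) and ((not (2*s >= n + r and r < 8)) -> (((9*acc >= 2*n - 23 -> 3*acc <= 1) -> (3*acc != 7 -> (n >= 9*acc + 29 or (n < -4 <-> 3*acc >= -2)))) and ((not (9*acc >= 2*n - 23 -> 3*acc <= 1)) -> (3*acc != 7 -> (n >= 9*acc + 29 or (n < -4 <-> 3*acc >= -2)))))))) and ((not (2*tot = -1 <-> r + 3*s != tot - 7)) -> (((9*acc >= 2*n - 23 -> r >= 3*acc - 1) -> (3*acc != 7 -> (n >= 9*acc + 29 or (n < -4 <-> 3*acc >= -2)))) and ((not (9*acc >= 2*n - 23 -> r >= 3*acc - 1)) -> (3*acc != 7 -> (n >= 9*acc + 29 or (n < -4 <-> 3*acc >= -2)))))).
Check whether ((not (r + 3*s != -5)) -> (((2*s >= n + r and r < 8) -> ((2*n = -4 -> n > 7) and ((9*acc >= 2*n - 23 -> r >= 3*acc - 1) -> (3*acc != 7 -> (n >= 9*acc + 29 or (n < -4 <-> 3*acc >= -2)))) and ((not (9*acc >= 2*n - 23 -> r >= 3*acc - 1)) -> (3*acc != 7 -> (n >= 9*acc + 29 or (n < -4 <-> 3*acc >= -2)))))) and ((not (2*s >= n + r and r < 8)) -> (((9*acc >= 2*n - 23 -> 3*acc <= 1) -> (3*acc != 7 -> (n >= 9*acc + 29 or (n < -4 <-> 3*acc >= -2)))) and ((not (9*acc >= 2*n - 23 -> 3*acc <= 1)) -> (3*acc != 7 -> (n >= 9*acc + 29 or (n < -4 <-> 3*acc >= -2)))))))) and (r + 3*s != -5 -> (((9*acc >= 2*n - 23 -> r >= 3*acc - 1) -> (3*acc != 7 -> (n >= 9*acc + 29 or (n < -4 <-> 3*acc >= -2)))) and ((not (9*acc >= 2*n - 23 -> r >= 3*acc - 1)) -> (3*acc != 7 -> (n >= 9*acc + 29 or (n < -4 <-> 3*acc >= -2)))))) and tot = 2 implies it.
Every state satisfying the precondition satisfies the weakest precondition: the implication holds.
Answer: valid


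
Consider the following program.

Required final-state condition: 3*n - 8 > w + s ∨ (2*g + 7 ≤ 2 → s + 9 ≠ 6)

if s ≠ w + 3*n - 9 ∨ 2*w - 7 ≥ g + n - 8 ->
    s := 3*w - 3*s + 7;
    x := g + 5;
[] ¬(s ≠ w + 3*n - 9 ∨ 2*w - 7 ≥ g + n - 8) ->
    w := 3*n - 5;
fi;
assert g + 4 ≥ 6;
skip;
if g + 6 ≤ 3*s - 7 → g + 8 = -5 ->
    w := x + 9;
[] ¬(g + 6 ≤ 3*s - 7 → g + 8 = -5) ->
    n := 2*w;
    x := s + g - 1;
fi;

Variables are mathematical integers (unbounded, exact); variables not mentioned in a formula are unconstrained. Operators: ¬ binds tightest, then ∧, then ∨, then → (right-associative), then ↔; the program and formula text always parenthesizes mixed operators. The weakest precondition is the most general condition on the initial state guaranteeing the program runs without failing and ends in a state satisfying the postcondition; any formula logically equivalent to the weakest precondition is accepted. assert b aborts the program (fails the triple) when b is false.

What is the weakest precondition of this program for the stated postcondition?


Working backward. After the program, the postcondition 3*n - 8 > w + s ∨ (2*g + 7 ≤ 2 → s + 9 ≠ 6) must hold; in canonical form it is 3*n > s + w + 8 ∨ (2*g ≤ -5 → s ≠ -3).
Then branch requires 3*n > s + x + 17 ∨ (2*g ≤ -5 → s ≠ -3); else branch requires 5*w > s + 8 ∨ (2*g ≤ -5 → s ≠ -3).
Before the if: ((g ≤ 3*s - 13 → g = -13) → (3*n > s + x + 17 ∨ (2*g ≤ -5 → s ≠ -3))) ∧ ((¬(g ≤ 3*s - 13 → g = -13)) → (5*w > s + 8 ∨ (2*g ≤ -5 → s ≠ -3)))
Before skip: ((g ≤ 3*s - 13 → g = -13) → (3*n > s + x + 17 ∨ (2*g ≤ -5 → s ≠ -3))) ∧ ((¬(g ≤ 3*s - 13 → g = -13)) → (5*w > s + 8 ∨ (2*g ≤ -5 → s ≠ -3)))
Before assert g + 4 ≥ 6: g ≥ 2 ∧ ((g ≤ 3*s - 13 → g = -13) → (3*n > s + x + 17 ∨ (2*g ≤ -5 → s ≠ -3))) ∧ ((¬(g ≤ 3*s - 13 → g = -13)) → (5*w > s + 8 ∨ (2*g ≤ -5 → s ≠ -3)))
Then branch requires g ≥ 2 ∧ ((g + 9*s ≤ 9*w + 8 → g = -13) → (3*n + 3*s > g + 3*w + 29 ∨ (2*g ≤ -5 → 3*w ≠ 3*s - 10))) ∧ ((¬(g + 9*s ≤ 9*w + 8 → g = -13)) → (3*s + 2*w > 15 ∨ (2*g ≤ -5 → 3*w ≠ 3*s - 10))); else branch requires g ≥ 2 ∧ ((g ≤ 3*s - 13 → g = -13) → (3*n > s + x + 17 ∨ (2*g ≤ -5 → s ≠ -3))) ∧ ((¬(g ≤ 3*s - 13 → g = -13)) → (15*n > s + 33 ∨ (2*g ≤ -5 → s ≠ -3))).
Before the if: ((s ≠ 3*n + w - 9 ∨ 2*w ≥ g + n - 1) → (g ≥ 2 ∧ ((g + 9*s ≤ 9*w + 8 → g = -13) → (3*n + 3*s > g + 3*w + 29 ∨ (2*g ≤ -5 → 3*w ≠ 3*s - 10))) ∧ ((¬(g + 9*s ≤ 9*w + 8 → g = -13)) → (3*s + 2*w > 15 ∨ (2*g ≤ -5 → 3*w ≠ 3*s - 10))))) ∧ ((¬(s ≠ 3*n + w - 9 ∨ 2*w ≥ g + n - 1)) → (g ≥ 2 ∧ ((g ≤ 3*s - 13 → g = -13) → (3*n > s + x + 17 ∨ (2*g ≤ -5 → s ≠ -3))) ∧ ((¬(g ≤ 3*s - 13 → g = -13)) → (15*n > s + 33 ∨ (2*g ≤ -5 → s ≠ -3)))))
Answer: WP = ((s ≠ 3*n + w - 9 ∨ 2*w ≥ g + n - 1) → (g ≥ 2 ∧ ((g + 9*s ≤ 9*w + 8 → g = -13) → (3*n + 3*s > g + 3*w + 29 ∨ (2*g ≤ -5 → 3*w ≠ 3*s - 10))) ∧ ((¬(g + 9*s ≤ 9*w + 8 → g = -13)) → (3*s + 2*w > 15 ∨ (2*g ≤ -5 → 3*w ≠ 3*s - 10))))) ∧ ((¬(s ≠ 3*n + w - 9 ∨ 2*w ≥ g + n - 1)) → (g ≥ 2 ∧ ((g ≤ 3*s - 13 → g = -13) → (3*n > s + x + 17 ∨ (2*g ≤ -5 → s ≠ -3))) ∧ ((¬(g ≤ 3*s - 13 → g = -13)) → (15*n > s + 33 ∨ (2*g ≤ -5 → s ≠ -3)))))


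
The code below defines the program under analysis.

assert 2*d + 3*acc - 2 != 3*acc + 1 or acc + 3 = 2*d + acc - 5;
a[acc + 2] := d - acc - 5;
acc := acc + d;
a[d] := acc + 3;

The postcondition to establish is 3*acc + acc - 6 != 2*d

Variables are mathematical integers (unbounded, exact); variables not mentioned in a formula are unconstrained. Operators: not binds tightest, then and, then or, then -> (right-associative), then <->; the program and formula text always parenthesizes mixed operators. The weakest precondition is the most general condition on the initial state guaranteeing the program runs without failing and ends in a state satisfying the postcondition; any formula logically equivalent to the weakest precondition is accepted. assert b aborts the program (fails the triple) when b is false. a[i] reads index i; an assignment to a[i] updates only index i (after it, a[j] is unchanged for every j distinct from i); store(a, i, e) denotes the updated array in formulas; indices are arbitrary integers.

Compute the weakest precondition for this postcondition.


Working backward. After the program, the postcondition 3*acc + acc - 6 != 2*d must hold; in canonical form it is 4*acc != 2*d + 6.
Before a[d] := acc + 3: 4*acc != 2*d + 6
Before acc := acc + d: 4*acc + 2*d != 6
Before a[acc + 2] := d - acc - 5: 4*acc + 2*d != 6
Before assert 2*d + 3*acc - 2 != 3*acc + 1 or acc + 3 = 2*d + acc - 5: (2*d != 3 or 2*d = 8) and 4*acc + 2*d != 6
Answer: WP = (2*d != 3 or 2*d = 8) and 4*acc + 2*d != 6


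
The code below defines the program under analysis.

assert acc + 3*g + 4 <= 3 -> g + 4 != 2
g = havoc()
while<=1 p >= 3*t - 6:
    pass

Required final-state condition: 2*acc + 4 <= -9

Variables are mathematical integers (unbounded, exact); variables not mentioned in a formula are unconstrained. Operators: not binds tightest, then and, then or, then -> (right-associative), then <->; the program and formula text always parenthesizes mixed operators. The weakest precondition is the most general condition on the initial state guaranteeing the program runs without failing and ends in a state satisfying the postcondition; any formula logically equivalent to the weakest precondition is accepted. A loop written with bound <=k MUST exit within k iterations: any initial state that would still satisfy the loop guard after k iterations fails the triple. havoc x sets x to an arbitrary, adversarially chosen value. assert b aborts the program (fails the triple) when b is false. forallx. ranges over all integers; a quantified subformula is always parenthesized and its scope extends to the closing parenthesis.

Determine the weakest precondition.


Working backward. After the program, the postcondition 2*acc + 4 <= -9 must hold; in canonical form it is 2*acc <= -13.
Before the loop (bound <=1), unroll the exhaustion recursion (WP_0 = exit-now case; WP_j = one more guarded iteration, up to j = 1):
  WP_0: (not (p >= 3*t - 6)) and 2*acc <= -13
  WP_1: (p >= 3*t - 6 -> ((not (p >= 3*t - 6)) and 2*acc <= -13)) and ((not (p >= 3*t - 6)) -> 2*acc <= -13)
So before the loop: (p >= 3*t - 6 -> ((not (p >= 3*t - 6)) and 2*acc <= -13)) and ((not (p >= 3*t - 6)) -> 2*acc <= -13)
Before havoc g: (p >= 3*t - 6 -> ((not (p >= 3*t - 6)) and 2*acc <= -13)) and ((not (p >= 3*t - 6)) -> 2*acc <= -13)
Before assert acc + 3*g + 4 <= 3 -> g + 4 != 2: (acc + 3*g <= -1 -> g != -2) and (p >= 3*t - 6 -> ((not (p >= 3*t - 6)) and 2*acc <= -13)) and ((not (p >= 3*t - 6)) -> 2*acc <= -13)
Answer: WP = (acc + 3*g <= -1 -> g != -2) and (p >= 3*t - 6 -> ((not (p >= 3*t - 6)) and 2*acc <= -13)) and ((not (p >= 3*t - 6)) -> 2*acc <= -13)


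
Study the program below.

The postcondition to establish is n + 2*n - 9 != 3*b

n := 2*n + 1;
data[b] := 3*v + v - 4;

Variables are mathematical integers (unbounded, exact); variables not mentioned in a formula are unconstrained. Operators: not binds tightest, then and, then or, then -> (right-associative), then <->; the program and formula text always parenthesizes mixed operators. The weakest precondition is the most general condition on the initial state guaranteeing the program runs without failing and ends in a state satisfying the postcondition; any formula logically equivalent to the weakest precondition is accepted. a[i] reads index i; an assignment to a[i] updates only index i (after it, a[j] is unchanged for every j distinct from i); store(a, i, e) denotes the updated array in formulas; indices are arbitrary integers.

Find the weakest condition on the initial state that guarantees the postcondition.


Working backward. After the program, the postcondition n + 2*n - 9 != 3*b must hold; in canonical form it is 3*n != 3*b + 9.
Before data[b] := 3*v + v - 4: 3*n != 3*b + 9
Before n := 2*n + 1: 6*n != 3*b + 6
Answer: WP = 6*n != 3*b + 6


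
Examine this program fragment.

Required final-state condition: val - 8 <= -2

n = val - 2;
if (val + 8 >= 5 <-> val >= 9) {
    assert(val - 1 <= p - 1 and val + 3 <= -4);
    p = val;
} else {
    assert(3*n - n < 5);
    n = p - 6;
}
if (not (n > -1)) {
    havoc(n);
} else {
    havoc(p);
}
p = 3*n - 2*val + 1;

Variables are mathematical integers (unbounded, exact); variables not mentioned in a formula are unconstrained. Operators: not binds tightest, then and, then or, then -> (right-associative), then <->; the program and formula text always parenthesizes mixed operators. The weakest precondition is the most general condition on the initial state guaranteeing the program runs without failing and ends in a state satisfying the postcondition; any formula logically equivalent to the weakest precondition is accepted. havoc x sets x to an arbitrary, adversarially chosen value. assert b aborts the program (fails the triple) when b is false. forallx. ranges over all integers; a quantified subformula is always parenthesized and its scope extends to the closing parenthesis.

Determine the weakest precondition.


Working backward. After the program, the postcondition val - 8 <= -2 must hold; in canonical form it is val <= 6.
Before p := 3*n - 2*val + 1: val <= 6
Then branch requires val <= 6; else branch requires val <= 6.
Before the if: ((not (n > -1)) -> val <= 6) and (n > -1 -> val <= 6)
Then branch requires val <= p and val <= -7 and ((not (n > -1)) -> val <= 6) and (n > -1 -> val <= 6); else branch requires 2*n < 5 and ((not (p > 5)) -> val <= 6) and (p > 5 -> val <= 6).
Before the if: ((val >= -3 <-> val >= 9) -> (val <= p and val <= -7 and ((not (n > -1)) -> val <= 6) and (n > -1 -> val <= 6))) and ((not (val >= -3 <-> val >= 9)) -> (2*n < 5 and ((not (p > 5)) -> val <= 6) and (p > 5 -> val <= 6)))
Before n := val - 2: ((val >= -3 <-> val >= 9) -> (val <= p and val <= -7 and ((not (val > 1)) -> val <= 6) and (val > 1 -> val <= 6))) and ((not (val >= -3 <-> val >= 9)) -> (2*val < 9 and ((not (p > 5)) -> val <= 6) and (p > 5 -> val <= 6)))
Answer: WP = ((val >= -3 <-> val >= 9) -> (val <= p and val <= -7 and ((not (val > 1)) -> val <= 6) and (val > 1 -> val <= 6))) and ((not (val >= -3 <-> val >= 9)) -> (2*val < 9 and ((not (p > 5)) -> val <= 6) and (p > 5 -> val <= 6)))


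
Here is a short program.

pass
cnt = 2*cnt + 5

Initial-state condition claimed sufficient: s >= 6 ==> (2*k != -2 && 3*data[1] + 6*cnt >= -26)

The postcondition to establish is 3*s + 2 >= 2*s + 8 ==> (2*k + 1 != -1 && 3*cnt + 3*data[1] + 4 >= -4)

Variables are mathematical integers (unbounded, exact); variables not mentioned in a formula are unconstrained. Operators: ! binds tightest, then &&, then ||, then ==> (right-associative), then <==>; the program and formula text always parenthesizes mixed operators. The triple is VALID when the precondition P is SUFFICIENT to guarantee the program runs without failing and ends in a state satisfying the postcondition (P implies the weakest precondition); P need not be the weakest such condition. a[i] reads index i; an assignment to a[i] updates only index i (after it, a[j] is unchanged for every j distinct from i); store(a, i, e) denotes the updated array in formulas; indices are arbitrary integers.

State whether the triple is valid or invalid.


Working backward. After the program, the postcondition 3*s + 2 >= 2*s + 8 ==> (2*k + 1 != -1 && 3*cnt + 3*data[1] + 4 >= -4) must hold; in canonical form it is s >= 6 ==> (2*k != -2 && 3*data[1] + 3*cnt >= -8).
Before cnt := 2*cnt + 5: s >= 6 ==> (2*k != -2 && 3*data[1] + 6*cnt >= -23)
Before skip: s >= 6 ==> (2*k != -2 && 3*data[1] + 6*cnt >= -23)
The weakest precondition is s >= 6 ==> (2*k != -2 && 3*data[1] + 6*cnt >= -23).
Check whether s >= 6 ==> (2*k != -2 && 3*data[1] + 6*cnt >= -26) implies it.
Countermodel: at the initial state cnt = 0, data = {[1] = -8, elsewhere -8}, k = 0, s = 6, the precondition holds but the weakest precondition fails.
Answer: invalid


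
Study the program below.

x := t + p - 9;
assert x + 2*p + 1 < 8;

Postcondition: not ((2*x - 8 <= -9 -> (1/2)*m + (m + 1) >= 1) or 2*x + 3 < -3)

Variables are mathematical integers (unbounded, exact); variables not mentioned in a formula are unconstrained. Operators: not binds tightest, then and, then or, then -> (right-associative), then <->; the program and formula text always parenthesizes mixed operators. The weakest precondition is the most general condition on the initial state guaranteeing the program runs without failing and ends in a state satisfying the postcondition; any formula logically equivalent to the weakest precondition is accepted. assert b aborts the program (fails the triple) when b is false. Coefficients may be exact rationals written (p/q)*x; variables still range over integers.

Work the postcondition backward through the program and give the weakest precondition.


Working backward. After the program, the postcondition not ((2*x - 8 <= -9 -> (1/2)*m + (m + 1) >= 1) or 2*x + 3 < -3) must hold; in canonical form it is not ((2*x <= -1 -> (3/2)*m >= 0) or 2*x < -6).
Before assert x + 2*p + 1 < 8: 2*p + x < 7 and (not ((2*x <= -1 -> (3/2)*m >= 0) or 2*x < -6))
Before x := t + p - 9: 3*p + t < 16 and (not ((2*p + 2*t <= 17 -> (3/2)*m >= 0) or 2*p + 2*t < 12))
Answer: WP = 3*p + t < 16 and (not ((2*p + 2*t <= 17 -> (3/2)*m >= 0) or 2*p + 2*t < 12))


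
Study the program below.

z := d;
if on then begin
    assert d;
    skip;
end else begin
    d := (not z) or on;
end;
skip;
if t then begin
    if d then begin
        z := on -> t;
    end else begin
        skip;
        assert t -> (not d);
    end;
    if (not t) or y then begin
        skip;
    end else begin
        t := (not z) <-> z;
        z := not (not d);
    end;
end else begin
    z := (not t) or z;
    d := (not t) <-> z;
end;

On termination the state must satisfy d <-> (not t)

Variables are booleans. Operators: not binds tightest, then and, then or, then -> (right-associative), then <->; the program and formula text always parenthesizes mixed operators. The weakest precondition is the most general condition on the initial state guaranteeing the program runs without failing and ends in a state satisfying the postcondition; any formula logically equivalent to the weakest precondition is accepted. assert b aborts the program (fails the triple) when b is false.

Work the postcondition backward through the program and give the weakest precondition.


Working backward. After the program, d <-> (not t) must hold.
Then branch requires (d -> ((((not t) or y) -> (d <-> (not t))) and ((not ((not t) or y)) -> (d <-> (not ((not (on -> t)) <-> (on -> t))))))) and ((not d) -> ((t -> (not d)) and (((not t) or y) -> (d <-> (not t))) and ((not ((not t) or y)) -> (d <-> (not ((not z) <-> z)))))); else branch requires ((not t) <-> ((not t) or z)) <-> (not t).
Before the if: (t -> ((d -> ((((not t) or y) -> (d <-> (not t))) and ((not ((not t) or y)) -> (d <-> (not ((not (on -> t)) <-> (on -> t))))))) and ((not d) -> ((t -> (not d)) and (((not t) or y) -> (d <-> (not t))) and ((not ((not t) or y)) -> (d <-> (not ((not z) <-> z)))))))) and ((not t) -> (((not t) <-> ((not t) or z)) <-> (not t)))
Before skip: (t -> ((d -> ((((not t) or y) -> (d <-> (not t))) and ((not ((not t) or y)) -> (d <-> (not ((not (on -> t)) <-> (on -> t))))))) and ((not d) -> ((t -> (not d)) and (((not t) or y) -> (d <-> (not t))) and ((not ((not t) or y)) -> (d <-> (not ((not z) <-> z)))))))) and ((not t) -> (((not t) <-> ((not t) or z)) <-> (not t)))
Then branch requires d and (t -> ((d -> ((((not t) or y) -> (d <-> (not t))) and ((not ((not t) or y)) -> (d <-> (not ((not (on -> t)) <-> (on -> t))))))) and ((not d) -> ((t -> (not d)) and (((not t) or y) -> (d <-> (not t))) and ((not ((not t) or y)) -> (d <-> (not ((not z) <-> z)))))))) and ((not t) -> (((not t) <-> ((not t) or z)) <-> (not t))); else branch requires (t -> ((((not z) or on) -> ((((not t) or y) -> (((not z) or on) <-> (not t))) and ((not ((not t) or y)) -> (((not z) or on) <-> (not ((not (on -> t)) <-> (on -> t))))))) and ((not ((not z) or on)) -> ((t -> (not ((not z) or on))) and (((not t) or y) -> (((not z) or on) <-> (not t))) and ((not ((not t) or y)) -> (((not z) or on) <-> (not ((not z) <-> z)))))))) and ((not t) -> (((not t) <-> ((not t) or z)) <-> (not t))).
Before the if: (on -> (d and (t -> ((d -> ((((not t) or y) -> (d <-> (not t))) and ((not ((not t) or y)) -> (d <-> (not ((not (on -> t)) <-> (on -> t))))))) and ((not d) -> ((t -> (not d)) and (((not t) or y) -> (d <-> (not t))) and ((not ((not t) or y)) -> (d <-> (not ((not z) <-> z)))))))) and ((not t) -> (((not t) <-> ((not t) or z)) <-> (not t))))) and ((not on) -> ((t -> ((((not z) or on) -> ((((not t) or y) -> (((not z) or on) <-> (not t))) and ((not ((not t) or y)) -> (((not z) or on) <-> (not ((not (on -> t)) <-> (on -> t))))))) and ((not ((not z) or on)) -> ((t -> (not ((not z) or on))) and (((not t) or y) -> (((not z) or on) <-> (not t))) and ((not ((not t) or y)) -> (((not z) or on) <-> (not ((not z) <-> z)))))))) and ((not t) -> (((not t) <-> ((not t) or z)) <-> (not t)))))
Before z := d: (on -> (d and (t -> ((d -> ((((not t) or y) -> (d <-> (not t))) and ((not ((not t) or y)) -> (d <-> (not ((not (on -> t)) <-> (on -> t))))))) and ((not d) -> ((t -> (not d)) and (((not t) or y) -> (d <-> (not t))) and ((not ((not t) or y)) -> (d <-> (not ((not d) <-> d)))))))) and ((not t) -> (((not t) <-> ((not t) or d)) <-> (not t))))) and ((not on) -> ((t -> ((((not d) or on) -> ((((not t) or y) -> (((not d) or on) <-> (not t))) and ((not ((not t) or y)) -> (((not d) or on) <-> (not ((not (on -> t)) <-> (on -> t))))))) and ((not ((not d) or on)) -> ((t -> (not ((not d) or on))) and (((not t) or y) -> (((not d) or on) <-> (not t))) and ((not ((not t) or y)) -> (((not d) or on) <-> (not ((not d) <-> d)))))))) and ((not t) -> (((not t) <-> ((not t) or d)) <-> (not t)))))
Answer: WP = (on -> (d and (t -> ((d -> ((((not t) or y) -> (d <-> (not t))) and ((not ((not t) or y)) -> (d <-> (not ((not (on -> t)) <-> (on -> t))))))) and ((not d) -> ((t -> (not d)) and (((not t) or y) -> (d <-> (not t))) and ((not ((not t) or y)) -> (d <-> (not ((not d) <-> d)))))))) and ((not t) -> (((not t) <-> ((not t) or d)) <-> (not t))))) and ((not on) -> ((t -> ((((not d) or on) -> ((((not t) or y) -> (((not d) or on) <-> (not t))) and ((not ((not t) or y)) -> (((not d) or on) <-> (not ((not (on -> t)) <-> (on -> t))))))) and ((not ((not d) or on)) -> ((t -> (not ((not d) or on))) and (((not t) or y) -> (((not d) or on) <-> (not t))) and ((not ((not t) or y)) -> (((not d) or on) <-> (not ((not d) <-> d)))))))) and ((not t) -> (((not t) <-> ((not t) or d)) <-> (not t)))))
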